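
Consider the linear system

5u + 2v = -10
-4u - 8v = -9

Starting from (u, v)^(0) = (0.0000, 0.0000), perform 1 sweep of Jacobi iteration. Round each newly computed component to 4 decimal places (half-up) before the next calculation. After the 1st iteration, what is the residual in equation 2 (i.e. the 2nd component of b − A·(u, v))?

Iteration 1:
  u = (-10 - (2)·0.0000) / (5) = -2.0000
  v = (-9 - (-4)·0.0000) / (-8) = 1.1250
Residual b − A·x = (-2.2500, -8.0000)

-8.0000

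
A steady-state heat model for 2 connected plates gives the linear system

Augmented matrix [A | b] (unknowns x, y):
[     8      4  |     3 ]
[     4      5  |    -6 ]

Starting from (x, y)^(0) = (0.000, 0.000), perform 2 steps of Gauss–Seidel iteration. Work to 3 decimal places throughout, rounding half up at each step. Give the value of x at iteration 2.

1.125

Iteration 1:
  x = (3 - (4)·0.000) / (8) = 0.375
  y = (-6 - (4)·0.375) / (5) = -1.500
Iteration 2:
  x = (3 - (4)·-1.500) / (8) = 1.125
  y = (-6 - (4)·1.125) / (5) = -2.100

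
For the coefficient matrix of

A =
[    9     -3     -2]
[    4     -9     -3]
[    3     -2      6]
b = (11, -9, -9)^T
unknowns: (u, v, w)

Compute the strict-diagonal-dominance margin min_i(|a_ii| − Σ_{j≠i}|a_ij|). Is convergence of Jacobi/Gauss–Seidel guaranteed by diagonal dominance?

1

row 1: |9| − (3+2) = 4
row 2: |-9| − (4+3) = 2
row 3: |6| − (3+2) = 1
minimum over rows = 1 → strictly diagonally dominant (convergence guaranteed)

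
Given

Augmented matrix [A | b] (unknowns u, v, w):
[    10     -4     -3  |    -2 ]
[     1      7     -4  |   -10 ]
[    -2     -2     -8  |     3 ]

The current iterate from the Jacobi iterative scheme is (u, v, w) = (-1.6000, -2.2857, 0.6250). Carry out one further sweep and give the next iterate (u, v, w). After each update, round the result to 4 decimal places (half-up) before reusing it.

(-0.9268, -0.8429, 0.5964)

One sweep:
  u = (-2 - (-4)·-2.2857 - (-3)·0.6250) / (10) = -0.9268
  v = (-10 - (1)·-1.6000 - (-4)·0.6250) / (7) = -0.8429
  w = (3 - (-2)·-1.6000 - (-2)·-2.2857) / (-8) = 0.5964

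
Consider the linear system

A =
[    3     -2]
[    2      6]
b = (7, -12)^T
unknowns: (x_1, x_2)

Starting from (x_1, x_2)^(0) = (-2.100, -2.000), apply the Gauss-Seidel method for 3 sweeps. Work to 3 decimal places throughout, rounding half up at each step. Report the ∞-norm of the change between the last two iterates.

0.049

Iteration 1:
  x_1 = (7 - (-2)·-2.000) / (3) = 1.000
  x_2 = (-12 - (2)·1.000) / (6) = -2.333
Iteration 2:
  x_1 = (7 - (-2)·-2.333) / (3) = 0.778
  x_2 = (-12 - (2)·0.778) / (6) = -2.259
Iteration 3:
  x_1 = (7 - (-2)·-2.259) / (3) = 0.827
  x_2 = (-12 - (2)·0.827) / (6) = -2.276
Change: (0.049, -0.017) → max |·| = 0.049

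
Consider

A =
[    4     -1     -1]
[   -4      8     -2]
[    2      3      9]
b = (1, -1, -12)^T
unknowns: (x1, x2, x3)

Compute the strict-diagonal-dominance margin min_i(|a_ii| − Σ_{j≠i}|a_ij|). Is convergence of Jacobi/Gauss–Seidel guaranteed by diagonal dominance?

2

row 1: |4| − (1+1) = 2
row 2: |8| − (4+2) = 2
row 3: |9| − (2+3) = 4
minimum over rows = 2 → strictly diagonally dominant (convergence guaranteed)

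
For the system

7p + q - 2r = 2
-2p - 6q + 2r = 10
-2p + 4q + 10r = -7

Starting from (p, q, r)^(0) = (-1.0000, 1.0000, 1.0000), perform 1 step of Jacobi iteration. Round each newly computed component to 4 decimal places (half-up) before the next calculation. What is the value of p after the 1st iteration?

0.4286

Iteration 1:
  p = (2 - (1)·1.0000 - (-2)·1.0000) / (7) = 0.4286
  q = (10 - (-2)·-1.0000 - (2)·1.0000) / (-6) = -1.0000
  r = (-7 - (-2)·-1.0000 - (4)·1.0000) / (10) = -1.3000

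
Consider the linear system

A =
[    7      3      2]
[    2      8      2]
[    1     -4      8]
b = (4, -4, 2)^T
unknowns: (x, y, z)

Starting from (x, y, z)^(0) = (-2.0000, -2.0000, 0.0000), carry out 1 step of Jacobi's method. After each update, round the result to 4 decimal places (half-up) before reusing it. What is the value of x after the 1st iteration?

Iteration 1:
  x = (4 - (3)·-2.0000 - (2)·0.0000) / (7) = 1.4286
  y = (-4 - (2)·-2.0000 - (2)·0.0000) / (8) = 0.0000
  z = (2 - (1)·-2.0000 - (-4)·-2.0000) / (8) = -0.5000

1.4286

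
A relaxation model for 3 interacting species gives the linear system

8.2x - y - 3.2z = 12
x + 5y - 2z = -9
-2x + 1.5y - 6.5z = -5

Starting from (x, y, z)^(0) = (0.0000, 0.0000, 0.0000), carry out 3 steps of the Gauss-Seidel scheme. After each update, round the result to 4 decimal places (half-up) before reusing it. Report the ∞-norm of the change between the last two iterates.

0.0380

Iteration 1:
  x = (12 - (-1)·0.0000 - (-3.2)·0.0000) / (8.2) = 1.4634
  y = (-9 - (1)·1.4634 - (-2)·0.0000) / (5) = -2.0927
  z = (-5 - (-2)·1.4634 - (1.5)·-2.0927) / (-6.5) = -0.1640
Iteration 2:
  x = (12 - (-1)·-2.0927 - (-3.2)·-0.1640) / (8.2) = 1.1442
  y = (-9 - (1)·1.1442 - (-2)·-0.1640) / (5) = -2.0944
  z = (-5 - (-2)·1.1442 - (1.5)·-2.0944) / (-6.5) = -0.0662
Iteration 3:
  x = (12 - (-1)·-2.0944 - (-3.2)·-0.0662) / (8.2) = 1.1822
  y = (-9 - (1)·1.1822 - (-2)·-0.0662) / (5) = -2.0629
  z = (-5 - (-2)·1.1822 - (1.5)·-2.0629) / (-6.5) = -0.0706
Change: (0.0380, 0.0315, -0.0044) → max |·| = 0.0380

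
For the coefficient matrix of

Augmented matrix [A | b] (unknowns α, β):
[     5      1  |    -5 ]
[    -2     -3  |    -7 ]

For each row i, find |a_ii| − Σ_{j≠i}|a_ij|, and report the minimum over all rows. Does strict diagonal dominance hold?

row 1: |5| − (1) = 4
row 2: |-3| − (2) = 1
minimum over rows = 1 → strictly diagonally dominant (convergence guaranteed)

1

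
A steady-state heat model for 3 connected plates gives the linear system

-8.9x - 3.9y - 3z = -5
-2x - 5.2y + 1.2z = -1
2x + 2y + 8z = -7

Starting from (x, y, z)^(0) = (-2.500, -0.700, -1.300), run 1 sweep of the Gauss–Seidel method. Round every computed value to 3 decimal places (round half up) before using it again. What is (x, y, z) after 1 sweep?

(1.307, -0.610, -1.049)

Iteration 1:
  x = (-5 - (-3.9)·-0.700 - (-3)·-1.300) / (-8.9) = 1.307
  y = (-1 - (-2)·1.307 - (1.2)·-1.300) / (-5.2) = -0.610
  z = (-7 - (2)·1.307 - (2)·-0.610) / (8) = -1.049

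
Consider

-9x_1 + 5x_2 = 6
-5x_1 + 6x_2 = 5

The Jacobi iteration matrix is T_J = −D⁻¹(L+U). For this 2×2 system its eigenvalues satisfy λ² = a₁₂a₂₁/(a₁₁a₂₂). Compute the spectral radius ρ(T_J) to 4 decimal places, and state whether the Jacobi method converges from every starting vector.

a₁₂a₂₁/(a₁₁a₂₂) = (5)·(-5) / ((-9)·(6)) = 0.462963
ρ = √|0.462963| = √0.462963 = 0.6804
ρ < 1, so Jacobi converges

0.6804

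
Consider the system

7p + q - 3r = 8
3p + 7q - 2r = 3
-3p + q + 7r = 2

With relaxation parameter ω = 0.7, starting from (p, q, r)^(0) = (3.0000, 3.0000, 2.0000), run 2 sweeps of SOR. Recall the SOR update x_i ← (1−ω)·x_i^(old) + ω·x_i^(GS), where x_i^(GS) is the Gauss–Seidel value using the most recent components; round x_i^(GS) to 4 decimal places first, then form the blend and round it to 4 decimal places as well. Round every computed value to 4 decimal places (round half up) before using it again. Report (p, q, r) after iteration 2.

Iteration 1:
  p: GS value = (8 - (1)·3.0000 - (-3)·2.0000) / (7) = 1.5714;  p ← (1−ω)·3.0000 + ω·1.5714 = 2.0000
  q: GS value = (3 - (3)·2.0000 - (-2)·2.0000) / (7) = 0.1429;  q ← (1−ω)·3.0000 + ω·0.1429 = 1.0000
  r: GS value = (2 - (-3)·2.0000 - (1)·1.0000) / (7) = 1.0000;  r ← (1−ω)·2.0000 + ω·1.0000 = 1.3000
Iteration 2:
  p: GS value = (8 - (1)·1.0000 - (-3)·1.3000) / (7) = 1.5571;  p ← (1−ω)·2.0000 + ω·1.5571 = 1.6900
  q: GS value = (3 - (3)·1.6900 - (-2)·1.3000) / (7) = 0.0757;  q ← (1−ω)·1.0000 + ω·0.0757 = 0.3530
  r: GS value = (2 - (-3)·1.6900 - (1)·0.3530) / (7) = 0.9596;  r ← (1−ω)·1.3000 + ω·0.9596 = 1.0617

(1.6900, 0.3530, 1.0617)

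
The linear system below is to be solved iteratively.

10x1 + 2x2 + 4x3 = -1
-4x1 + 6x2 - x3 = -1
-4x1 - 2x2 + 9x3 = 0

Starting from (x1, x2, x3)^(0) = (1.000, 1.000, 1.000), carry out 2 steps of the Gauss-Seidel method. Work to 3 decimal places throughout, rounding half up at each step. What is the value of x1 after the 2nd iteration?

Iteration 1:
  x1 = (-1 - (2)·1.000 - (4)·1.000) / (10) = -0.700
  x2 = (-1 - (-4)·-0.700 - (-1)·1.000) / (6) = -0.467
  x3 = (0 - (-4)·-0.700 - (-2)·-0.467) / (9) = -0.415
Iteration 2:
  x1 = (-1 - (2)·-0.467 - (4)·-0.415) / (10) = 0.159
  x2 = (-1 - (-4)·0.159 - (-1)·-0.415) / (6) = -0.130
  x3 = (0 - (-4)·0.159 - (-2)·-0.130) / (9) = 0.042

0.159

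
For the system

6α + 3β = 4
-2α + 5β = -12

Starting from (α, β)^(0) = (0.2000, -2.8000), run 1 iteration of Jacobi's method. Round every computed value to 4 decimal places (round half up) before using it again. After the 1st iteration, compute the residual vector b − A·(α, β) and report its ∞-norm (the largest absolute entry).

3.7334

Iteration 1:
  α = (4 - (3)·-2.8000) / (6) = 2.0667
  β = (-12 - (-2)·0.2000) / (5) = -2.3200
Residual b − A·x = (-1.4402, 3.7334); ∞-norm = 3.7334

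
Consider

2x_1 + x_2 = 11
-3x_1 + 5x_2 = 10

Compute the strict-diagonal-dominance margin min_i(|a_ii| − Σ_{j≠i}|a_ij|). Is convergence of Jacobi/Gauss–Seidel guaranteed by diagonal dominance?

row 1: |2| − (1) = 1
row 2: |5| − (3) = 2
minimum over rows = 1 → strictly diagonally dominant (convergence guaranteed)

1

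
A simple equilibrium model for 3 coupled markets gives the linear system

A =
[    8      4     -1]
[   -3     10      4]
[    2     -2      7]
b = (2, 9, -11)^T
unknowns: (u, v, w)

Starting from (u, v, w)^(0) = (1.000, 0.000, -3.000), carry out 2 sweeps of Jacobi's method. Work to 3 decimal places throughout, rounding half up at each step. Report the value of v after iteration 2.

1.605

Iteration 1:
  u = (2 - (4)·0.000 - (-1)·-3.000) / (8) = -0.125
  v = (9 - (-3)·1.000 - (4)·-3.000) / (10) = 2.400
  w = (-11 - (2)·1.000 - (-2)·0.000) / (7) = -1.857
Iteration 2:
  u = (2 - (4)·2.400 - (-1)·-1.857) / (8) = -1.182
  v = (9 - (-3)·-0.125 - (4)·-1.857) / (10) = 1.605
  w = (-11 - (2)·-0.125 - (-2)·2.400) / (7) = -0.850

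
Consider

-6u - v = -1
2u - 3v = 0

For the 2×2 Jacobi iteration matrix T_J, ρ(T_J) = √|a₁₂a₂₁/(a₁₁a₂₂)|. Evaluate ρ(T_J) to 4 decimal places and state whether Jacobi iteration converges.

a₁₂a₂₁/(a₁₁a₂₂) = (-1)·(2) / ((-6)·(-3)) = -0.111111
ρ = √|-0.111111| = √0.111111 = 0.3333
ρ < 1, so Jacobi converges

0.3333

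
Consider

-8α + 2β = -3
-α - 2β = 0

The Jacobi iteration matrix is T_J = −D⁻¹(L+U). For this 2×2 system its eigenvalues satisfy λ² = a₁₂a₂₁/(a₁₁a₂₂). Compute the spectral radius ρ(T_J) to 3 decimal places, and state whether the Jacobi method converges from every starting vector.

a₁₂a₂₁/(a₁₁a₂₂) = (2)·(-1) / ((-8)·(-2)) = -0.125000
ρ = √|-0.125000| = √0.125000 = 0.354
ρ < 1, so Jacobi converges

0.354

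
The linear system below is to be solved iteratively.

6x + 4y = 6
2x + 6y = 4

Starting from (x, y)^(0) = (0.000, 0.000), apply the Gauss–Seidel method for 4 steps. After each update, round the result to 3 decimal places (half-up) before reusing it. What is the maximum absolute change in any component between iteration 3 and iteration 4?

Iteration 1:
  x = (6 - (4)·0.000) / (6) = 1.000
  y = (4 - (2)·1.000) / (6) = 0.333
Iteration 2:
  x = (6 - (4)·0.333) / (6) = 0.778
  y = (4 - (2)·0.778) / (6) = 0.407
Iteration 3:
  x = (6 - (4)·0.407) / (6) = 0.729
  y = (4 - (2)·0.729) / (6) = 0.424
Iteration 4:
  x = (6 - (4)·0.424) / (6) = 0.717
  y = (4 - (2)·0.717) / (6) = 0.428
Change: (-0.012, 0.004) → max |·| = 0.012

0.012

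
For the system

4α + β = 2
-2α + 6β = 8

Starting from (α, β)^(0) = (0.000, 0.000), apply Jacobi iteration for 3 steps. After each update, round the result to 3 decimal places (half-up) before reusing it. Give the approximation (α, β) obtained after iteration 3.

Iteration 1:
  α = (2 - (1)·0.000) / (4) = 0.500
  β = (8 - (-2)·0.000) / (6) = 1.333
Iteration 2:
  α = (2 - (1)·1.333) / (4) = 0.167
  β = (8 - (-2)·0.500) / (6) = 1.500
Iteration 3:
  α = (2 - (1)·1.500) / (4) = 0.125
  β = (8 - (-2)·0.167) / (6) = 1.389

(0.125, 1.389)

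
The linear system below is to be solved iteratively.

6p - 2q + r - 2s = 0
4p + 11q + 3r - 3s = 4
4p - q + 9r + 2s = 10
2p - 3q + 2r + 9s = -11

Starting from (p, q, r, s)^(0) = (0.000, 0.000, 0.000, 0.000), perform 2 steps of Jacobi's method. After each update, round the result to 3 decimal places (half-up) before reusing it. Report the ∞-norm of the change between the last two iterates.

Iteration 1:
  p = (0 - (-2)·0.000 - (1)·0.000 - (-2)·0.000) / (6) = 0.000
  q = (4 - (4)·0.000 - (3)·0.000 - (-3)·0.000) / (11) = 0.364
  r = (10 - (4)·0.000 - (-1)·0.000 - (2)·0.000) / (9) = 1.111
  s = (-11 - (2)·0.000 - (-3)·0.000 - (2)·0.000) / (9) = -1.222
Iteration 2:
  p = (0 - (-2)·0.364 - (1)·1.111 - (-2)·-1.222) / (6) = -0.471
  q = (4 - (4)·0.000 - (3)·1.111 - (-3)·-1.222) / (11) = -0.273
  r = (10 - (4)·0.000 - (-1)·0.364 - (2)·-1.222) / (9) = 1.423
  s = (-11 - (2)·0.000 - (-3)·0.364 - (2)·1.111) / (9) = -1.348
Change: (-0.471, -0.637, 0.312, -0.126) → max |·| = 0.637

0.637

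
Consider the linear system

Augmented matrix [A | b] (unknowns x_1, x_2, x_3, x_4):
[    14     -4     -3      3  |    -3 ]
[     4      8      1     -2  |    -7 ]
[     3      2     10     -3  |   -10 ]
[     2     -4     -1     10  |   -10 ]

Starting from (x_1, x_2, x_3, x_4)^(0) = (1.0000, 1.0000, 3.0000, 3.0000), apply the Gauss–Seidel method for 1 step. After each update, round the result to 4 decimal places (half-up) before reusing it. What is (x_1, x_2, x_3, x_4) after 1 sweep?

Iteration 1:
  x_1 = (-3 - (-4)·1.0000 - (-3)·3.0000 - (3)·3.0000) / (14) = 0.0714
  x_2 = (-7 - (4)·0.0714 - (1)·3.0000 - (-2)·3.0000) / (8) = -0.5357
  x_3 = (-10 - (3)·0.0714 - (2)·-0.5357 - (-3)·3.0000) / (10) = -0.0143
  x_4 = (-10 - (2)·0.0714 - (-4)·-0.5357 - (-1)·-0.0143) / (10) = -1.2300

(0.0714, -0.5357, -0.0143, -1.2300)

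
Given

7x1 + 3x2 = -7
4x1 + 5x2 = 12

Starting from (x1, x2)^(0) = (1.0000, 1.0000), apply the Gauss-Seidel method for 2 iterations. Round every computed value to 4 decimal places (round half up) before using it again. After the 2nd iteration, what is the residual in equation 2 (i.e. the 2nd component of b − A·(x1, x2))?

Iteration 1:
  x1 = (-7 - (3)·1.0000) / (7) = -1.4286
  x2 = (12 - (4)·-1.4286) / (5) = 3.5429
Iteration 2:
  x1 = (-7 - (3)·3.5429) / (7) = -2.5184
  x2 = (12 - (4)·-2.5184) / (5) = 4.4147
Residual b − A·x = (-2.6153, 0.0001)

0.0001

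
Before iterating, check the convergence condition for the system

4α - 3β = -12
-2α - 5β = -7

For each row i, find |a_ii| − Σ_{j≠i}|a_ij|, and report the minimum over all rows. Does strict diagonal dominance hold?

1

row 1: |4| − (3) = 1
row 2: |-5| − (2) = 3
minimum over rows = 1 → strictly diagonally dominant (convergence guaranteed)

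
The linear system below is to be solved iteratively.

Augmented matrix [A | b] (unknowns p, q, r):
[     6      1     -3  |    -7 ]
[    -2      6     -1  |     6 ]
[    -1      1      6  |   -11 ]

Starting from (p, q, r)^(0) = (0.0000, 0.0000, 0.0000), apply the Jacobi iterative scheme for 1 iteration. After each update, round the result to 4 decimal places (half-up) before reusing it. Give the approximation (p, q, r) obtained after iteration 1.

Iteration 1:
  p = (-7 - (1)·0.0000 - (-3)·0.0000) / (6) = -1.1667
  q = (6 - (-2)·0.0000 - (-1)·0.0000) / (6) = 1.0000
  r = (-11 - (-1)·0.0000 - (1)·0.0000) / (6) = -1.8333

(-1.1667, 1.0000, -1.8333)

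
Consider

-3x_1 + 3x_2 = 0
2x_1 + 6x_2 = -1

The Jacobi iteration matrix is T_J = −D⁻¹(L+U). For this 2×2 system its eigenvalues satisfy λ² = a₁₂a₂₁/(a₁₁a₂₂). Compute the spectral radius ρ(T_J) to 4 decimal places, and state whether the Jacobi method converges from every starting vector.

0.5774

a₁₂a₂₁/(a₁₁a₂₂) = (3)·(2) / ((-3)·(6)) = -0.333333
ρ = √|-0.333333| = √0.333333 = 0.5774
ρ < 1, so Jacobi converges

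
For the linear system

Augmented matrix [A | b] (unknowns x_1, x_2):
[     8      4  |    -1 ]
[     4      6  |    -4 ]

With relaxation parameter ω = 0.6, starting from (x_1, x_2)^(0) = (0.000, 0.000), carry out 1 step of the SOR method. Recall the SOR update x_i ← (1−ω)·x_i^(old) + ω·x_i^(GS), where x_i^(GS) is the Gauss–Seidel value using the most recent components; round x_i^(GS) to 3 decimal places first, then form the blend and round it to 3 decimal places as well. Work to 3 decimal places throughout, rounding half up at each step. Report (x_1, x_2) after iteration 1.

(-0.075, -0.370)

Iteration 1:
  x_1: GS value = (-1 - (4)·0.000) / (8) = -0.125;  x_1 ← (1−ω)·0.000 + ω·-0.125 = -0.075
  x_2: GS value = (-4 - (4)·-0.075) / (6) = -0.617;  x_2 ← (1−ω)·0.000 + ω·-0.617 = -0.370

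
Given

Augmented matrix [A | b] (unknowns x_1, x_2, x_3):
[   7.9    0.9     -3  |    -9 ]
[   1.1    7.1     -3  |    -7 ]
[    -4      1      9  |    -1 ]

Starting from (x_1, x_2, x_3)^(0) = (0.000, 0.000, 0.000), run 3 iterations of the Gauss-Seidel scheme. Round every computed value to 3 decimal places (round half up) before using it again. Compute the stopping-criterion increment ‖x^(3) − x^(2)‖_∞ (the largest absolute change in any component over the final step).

0.013

Iteration 1:
  x_1 = (-9 - (0.9)·0.000 - (-3)·0.000) / (7.9) = -1.139
  x_2 = (-7 - (1.1)·-1.139 - (-3)·0.000) / (7.1) = -0.809
  x_3 = (-1 - (-4)·-1.139 - (1)·-0.809) / (9) = -0.527
Iteration 2:
  x_1 = (-9 - (0.9)·-0.809 - (-3)·-0.527) / (7.9) = -1.247
  x_2 = (-7 - (1.1)·-1.247 - (-3)·-0.527) / (7.1) = -1.015
  x_3 = (-1 - (-4)·-1.247 - (1)·-1.015) / (9) = -0.553
Iteration 3:
  x_1 = (-9 - (0.9)·-1.015 - (-3)·-0.553) / (7.9) = -1.234
  x_2 = (-7 - (1.1)·-1.234 - (-3)·-0.553) / (7.1) = -1.028
  x_3 = (-1 - (-4)·-1.234 - (1)·-1.028) / (9) = -0.545
Change: (0.013, -0.013, 0.008) → max |·| = 0.013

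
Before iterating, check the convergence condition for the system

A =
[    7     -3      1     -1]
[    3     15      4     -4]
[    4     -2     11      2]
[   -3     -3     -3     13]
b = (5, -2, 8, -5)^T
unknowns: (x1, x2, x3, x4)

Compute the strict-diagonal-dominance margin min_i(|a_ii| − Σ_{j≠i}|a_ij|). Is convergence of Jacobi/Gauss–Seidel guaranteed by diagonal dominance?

2

row 1: |7| − (3+1+1) = 2
row 2: |15| − (3+4+4) = 4
row 3: |11| − (4+2+2) = 3
row 4: |13| − (3+3+3) = 4
minimum over rows = 2 → strictly diagonally dominant (convergence guaranteed)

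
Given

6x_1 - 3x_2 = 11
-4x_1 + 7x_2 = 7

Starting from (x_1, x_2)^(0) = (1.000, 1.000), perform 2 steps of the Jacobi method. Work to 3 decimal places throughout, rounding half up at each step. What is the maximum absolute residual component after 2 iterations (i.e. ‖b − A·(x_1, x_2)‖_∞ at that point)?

2.285

Iteration 1:
  x_1 = (11 - (-3)·1.000) / (6) = 2.333
  x_2 = (7 - (-4)·1.000) / (7) = 1.571
Iteration 2:
  x_1 = (11 - (-3)·1.571) / (6) = 2.619
  x_2 = (7 - (-4)·2.333) / (7) = 2.333
Residual b − A·x = (2.285, 1.145); ∞-norm = 2.285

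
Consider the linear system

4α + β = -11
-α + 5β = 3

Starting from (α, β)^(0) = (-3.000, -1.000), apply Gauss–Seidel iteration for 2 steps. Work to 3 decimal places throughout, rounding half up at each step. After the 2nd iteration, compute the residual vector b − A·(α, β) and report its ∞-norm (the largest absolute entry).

0.055

Iteration 1:
  α = (-11 - (1)·-1.000) / (4) = -2.500
  β = (3 - (-1)·-2.500) / (5) = 0.100
Iteration 2:
  α = (-11 - (1)·0.100) / (4) = -2.775
  β = (3 - (-1)·-2.775) / (5) = 0.045
Residual b − A·x = (0.055, 0.000); ∞-norm = 0.055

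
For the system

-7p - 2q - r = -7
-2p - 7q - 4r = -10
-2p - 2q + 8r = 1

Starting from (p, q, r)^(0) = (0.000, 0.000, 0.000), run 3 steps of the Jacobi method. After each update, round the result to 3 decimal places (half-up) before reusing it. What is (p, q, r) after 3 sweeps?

(0.589, 0.846, 0.536)

Iteration 1:
  p = (-7 - (-2)·0.000 - (-1)·0.000) / (-7) = 1.000
  q = (-10 - (-2)·0.000 - (-4)·0.000) / (-7) = 1.429
  r = (1 - (-2)·0.000 - (-2)·0.000) / (8) = 0.125
Iteration 2:
  p = (-7 - (-2)·1.429 - (-1)·0.125) / (-7) = 0.574
  q = (-10 - (-2)·1.000 - (-4)·0.125) / (-7) = 1.071
  r = (1 - (-2)·1.000 - (-2)·1.429) / (8) = 0.732
Iteration 3:
  p = (-7 - (-2)·1.071 - (-1)·0.732) / (-7) = 0.589
  q = (-10 - (-2)·0.574 - (-4)·0.732) / (-7) = 0.846
  r = (1 - (-2)·0.574 - (-2)·1.071) / (8) = 0.536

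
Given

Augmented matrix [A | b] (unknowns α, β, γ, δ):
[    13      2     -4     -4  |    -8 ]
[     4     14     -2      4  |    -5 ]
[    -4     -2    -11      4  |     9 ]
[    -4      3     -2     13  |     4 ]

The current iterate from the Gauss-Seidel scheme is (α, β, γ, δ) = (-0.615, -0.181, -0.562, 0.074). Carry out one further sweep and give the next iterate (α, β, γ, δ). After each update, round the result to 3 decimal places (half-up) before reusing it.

(-0.738, -0.248, -0.478, 0.064)

One sweep:
  α = (-8 - (2)·-0.181 - (-4)·-0.562 - (-4)·0.074) / (13) = -0.738
  β = (-5 - (4)·-0.738 - (-2)·-0.562 - (4)·0.074) / (14) = -0.248
  γ = (9 - (-4)·-0.738 - (-2)·-0.248 - (4)·0.074) / (-11) = -0.478
  δ = (4 - (-4)·-0.738 - (3)·-0.248 - (-2)·-0.478) / (13) = 0.064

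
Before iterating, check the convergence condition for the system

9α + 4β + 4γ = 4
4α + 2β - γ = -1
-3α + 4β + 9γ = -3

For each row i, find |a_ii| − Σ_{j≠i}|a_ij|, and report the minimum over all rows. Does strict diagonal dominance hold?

row 1: |9| − (4+4) = 1
row 2: |2| − (4+1) = -3
row 3: |9| − (3+4) = 2
minimum over rows = -3 → not strictly diagonally dominant

-3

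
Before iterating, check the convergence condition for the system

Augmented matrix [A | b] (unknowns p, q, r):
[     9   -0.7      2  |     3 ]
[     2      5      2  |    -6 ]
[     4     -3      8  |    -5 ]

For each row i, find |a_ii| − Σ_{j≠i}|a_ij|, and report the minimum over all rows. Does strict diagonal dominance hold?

1

row 1: |9| − (0.7+2) = 6.3
row 2: |5| − (2+2) = 1
row 3: |8| − (4+3) = 1
minimum over rows = 1 → strictly diagonally dominant (convergence guaranteed)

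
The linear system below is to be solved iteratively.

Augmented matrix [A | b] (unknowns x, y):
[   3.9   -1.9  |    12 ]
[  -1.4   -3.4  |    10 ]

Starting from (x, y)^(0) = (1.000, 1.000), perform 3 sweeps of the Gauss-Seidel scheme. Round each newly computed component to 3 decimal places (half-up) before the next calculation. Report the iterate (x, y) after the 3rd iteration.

(1.458, -3.542)

Iteration 1:
  x = (12 - (-1.9)·1.000) / (3.9) = 3.564
  y = (10 - (-1.4)·3.564) / (-3.4) = -4.409
Iteration 2:
  x = (12 - (-1.9)·-4.409) / (3.9) = 0.929
  y = (10 - (-1.4)·0.929) / (-3.4) = -3.324
Iteration 3:
  x = (12 - (-1.9)·-3.324) / (3.9) = 1.458
  y = (10 - (-1.4)·1.458) / (-3.4) = -3.542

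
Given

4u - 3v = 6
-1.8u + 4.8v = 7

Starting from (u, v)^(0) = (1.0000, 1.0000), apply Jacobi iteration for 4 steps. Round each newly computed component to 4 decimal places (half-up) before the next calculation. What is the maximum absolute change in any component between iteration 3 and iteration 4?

0.1758

Iteration 1:
  u = (6 - (-3)·1.0000) / (4) = 2.2500
  v = (7 - (-1.8)·1.0000) / (4.8) = 1.8333
Iteration 2:
  u = (6 - (-3)·1.8333) / (4) = 2.8750
  v = (7 - (-1.8)·2.2500) / (4.8) = 2.3021
Iteration 3:
  u = (6 - (-3)·2.3021) / (4) = 3.2266
  v = (7 - (-1.8)·2.8750) / (4.8) = 2.5365
Iteration 4:
  u = (6 - (-3)·2.5365) / (4) = 3.4024
  v = (7 - (-1.8)·3.2266) / (4.8) = 2.6683
Change: (0.1758, 0.1318) → max |·| = 0.1758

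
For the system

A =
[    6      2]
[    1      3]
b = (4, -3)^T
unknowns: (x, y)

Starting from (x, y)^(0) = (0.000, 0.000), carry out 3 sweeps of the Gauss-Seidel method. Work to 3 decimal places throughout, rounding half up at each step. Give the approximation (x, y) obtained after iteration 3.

(1.119, -1.373)

Iteration 1:
  x = (4 - (2)·0.000) / (6) = 0.667
  y = (-3 - (1)·0.667) / (3) = -1.222
Iteration 2:
  x = (4 - (2)·-1.222) / (6) = 1.074
  y = (-3 - (1)·1.074) / (3) = -1.358
Iteration 3:
  x = (4 - (2)·-1.358) / (6) = 1.119
  y = (-3 - (1)·1.119) / (3) = -1.373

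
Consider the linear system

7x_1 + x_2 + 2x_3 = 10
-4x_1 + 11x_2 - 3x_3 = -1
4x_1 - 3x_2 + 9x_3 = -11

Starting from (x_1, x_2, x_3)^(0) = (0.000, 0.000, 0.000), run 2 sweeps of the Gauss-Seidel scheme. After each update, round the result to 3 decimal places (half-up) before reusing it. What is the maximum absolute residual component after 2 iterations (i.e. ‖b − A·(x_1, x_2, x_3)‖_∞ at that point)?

Iteration 1:
  x_1 = (10 - (1)·0.000 - (2)·0.000) / (7) = 1.429
  x_2 = (-1 - (-4)·1.429 - (-3)·0.000) / (11) = 0.429
  x_3 = (-11 - (4)·1.429 - (-3)·0.429) / (9) = -1.714
Iteration 2:
  x_1 = (10 - (1)·0.429 - (2)·-1.714) / (7) = 1.857
  x_2 = (-1 - (-4)·1.857 - (-3)·-1.714) / (11) = 0.117
  x_3 = (-11 - (4)·1.857 - (-3)·0.117) / (9) = -2.009
Residual b − A·x = (0.902, -0.886, 0.004); ∞-norm = 0.902

0.902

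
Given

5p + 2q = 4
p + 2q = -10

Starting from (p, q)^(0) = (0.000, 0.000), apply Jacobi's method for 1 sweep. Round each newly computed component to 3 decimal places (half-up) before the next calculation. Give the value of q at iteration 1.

Iteration 1:
  p = (4 - (2)·0.000) / (5) = 0.800
  q = (-10 - (1)·0.000) / (2) = -5.000

-5.000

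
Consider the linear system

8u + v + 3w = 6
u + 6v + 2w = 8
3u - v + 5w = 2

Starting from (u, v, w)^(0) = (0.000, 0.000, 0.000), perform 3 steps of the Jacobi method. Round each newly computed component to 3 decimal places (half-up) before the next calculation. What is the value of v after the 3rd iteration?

1.189

Iteration 1:
  u = (6 - (1)·0.000 - (3)·0.000) / (8) = 0.750
  v = (8 - (1)·0.000 - (2)·0.000) / (6) = 1.333
  w = (2 - (3)·0.000 - (-1)·0.000) / (5) = 0.400
Iteration 2:
  u = (6 - (1)·1.333 - (3)·0.400) / (8) = 0.433
  v = (8 - (1)·0.750 - (2)·0.400) / (6) = 1.075
  w = (2 - (3)·0.750 - (-1)·1.333) / (5) = 0.217
Iteration 3:
  u = (6 - (1)·1.075 - (3)·0.217) / (8) = 0.534
  v = (8 - (1)·0.433 - (2)·0.217) / (6) = 1.189
  w = (2 - (3)·0.433 - (-1)·1.075) / (5) = 0.355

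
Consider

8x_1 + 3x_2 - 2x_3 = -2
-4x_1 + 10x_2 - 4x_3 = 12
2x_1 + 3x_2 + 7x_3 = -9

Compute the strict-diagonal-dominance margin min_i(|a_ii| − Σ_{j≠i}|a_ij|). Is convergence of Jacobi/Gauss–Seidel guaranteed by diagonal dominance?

row 1: |8| − (3+2) = 3
row 2: |10| − (4+4) = 2
row 3: |7| − (2+3) = 2
minimum over rows = 2 → strictly diagonally dominant (convergence guaranteed)

2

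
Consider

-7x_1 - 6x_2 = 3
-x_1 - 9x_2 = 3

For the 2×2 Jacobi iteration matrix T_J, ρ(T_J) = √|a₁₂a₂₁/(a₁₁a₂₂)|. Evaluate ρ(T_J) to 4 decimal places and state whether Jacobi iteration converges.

0.3086

a₁₂a₂₁/(a₁₁a₂₂) = (-6)·(-1) / ((-7)·(-9)) = 0.095238
ρ = √|0.095238| = √0.095238 = 0.3086
ρ < 1, so Jacobi converges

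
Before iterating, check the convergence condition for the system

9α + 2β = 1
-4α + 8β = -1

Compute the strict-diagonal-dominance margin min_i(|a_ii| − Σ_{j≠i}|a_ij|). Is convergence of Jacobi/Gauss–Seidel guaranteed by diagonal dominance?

4

row 1: |9| − (2) = 7
row 2: |8| − (4) = 4
minimum over rows = 4 → strictly diagonally dominant (convergence guaranteed)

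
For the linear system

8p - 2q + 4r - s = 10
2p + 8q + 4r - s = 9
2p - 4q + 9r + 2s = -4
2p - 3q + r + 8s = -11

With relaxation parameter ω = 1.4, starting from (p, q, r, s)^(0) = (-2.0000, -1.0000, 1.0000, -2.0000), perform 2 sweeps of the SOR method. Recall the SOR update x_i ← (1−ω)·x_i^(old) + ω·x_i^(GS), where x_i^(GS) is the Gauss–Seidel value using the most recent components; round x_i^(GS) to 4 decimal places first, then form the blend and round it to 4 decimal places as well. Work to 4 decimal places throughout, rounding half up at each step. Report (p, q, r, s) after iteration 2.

Iteration 1:
  p: GS value = (10 - (-2)·-1.0000 - (4)·1.0000 - (-1)·-2.0000) / (8) = 0.2500;  p ← (1−ω)·-2.0000 + ω·0.2500 = 1.1500
  q: GS value = (9 - (2)·1.1500 - (4)·1.0000 - (-1)·-2.0000) / (8) = 0.0875;  q ← (1−ω)·-1.0000 + ω·0.0875 = 0.5225
  r: GS value = (-4 - (2)·1.1500 - (-4)·0.5225 - (2)·-2.0000) / (9) = -0.0233;  r ← (1−ω)·1.0000 + ω·-0.0233 = -0.4326
  s: GS value = (-11 - (2)·1.1500 - (-3)·0.5225 - (1)·-0.4326) / (8) = -1.4125;  s ← (1−ω)·-2.0000 + ω·-1.4125 = -1.1775
Iteration 2:
  p: GS value = (10 - (-2)·0.5225 - (4)·-0.4326 - (-1)·-1.1775) / (8) = 1.4497;  p ← (1−ω)·1.1500 + ω·1.4497 = 1.5696
  q: GS value = (9 - (2)·1.5696 - (4)·-0.4326 - (-1)·-1.1775) / (8) = 0.8017;  q ← (1−ω)·0.5225 + ω·0.8017 = 0.9134
  r: GS value = (-4 - (2)·1.5696 - (-4)·0.9134 - (2)·-1.1775) / (9) = -0.1256;  r ← (1−ω)·-0.4326 + ω·-0.1256 = -0.0028
  s: GS value = (-11 - (2)·1.5696 - (-3)·0.9134 - (1)·-0.0028) / (8) = -1.4245;  s ← (1−ω)·-1.1775 + ω·-1.4245 = -1.5233

(1.5696, 0.9134, -0.0028, -1.5233)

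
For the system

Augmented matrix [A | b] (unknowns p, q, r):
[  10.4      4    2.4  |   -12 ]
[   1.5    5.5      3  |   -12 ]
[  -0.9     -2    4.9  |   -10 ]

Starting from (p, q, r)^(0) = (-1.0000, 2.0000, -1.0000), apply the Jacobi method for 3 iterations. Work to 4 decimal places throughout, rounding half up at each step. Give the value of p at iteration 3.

Iteration 1:
  p = (-12 - (4)·2.0000 - (2.4)·-1.0000) / (10.4) = -1.6923
  q = (-12 - (1.5)·-1.0000 - (3)·-1.0000) / (5.5) = -1.3636
  r = (-10 - (-0.9)·-1.0000 - (-2)·2.0000) / (4.9) = -1.4082
Iteration 2:
  p = (-12 - (4)·-1.3636 - (2.4)·-1.4082) / (10.4) = -0.3044
  q = (-12 - (1.5)·-1.6923 - (3)·-1.4082) / (5.5) = -0.9522
  r = (-10 - (-0.9)·-1.6923 - (-2)·-1.3636) / (4.9) = -2.9082
Iteration 3:
  p = (-12 - (4)·-0.9522 - (2.4)·-2.9082) / (10.4) = -0.1165
  q = (-12 - (1.5)·-0.3044 - (3)·-2.9082) / (5.5) = -0.5125
  r = (-10 - (-0.9)·-0.3044 - (-2)·-0.9522) / (4.9) = -2.4854

-0.1165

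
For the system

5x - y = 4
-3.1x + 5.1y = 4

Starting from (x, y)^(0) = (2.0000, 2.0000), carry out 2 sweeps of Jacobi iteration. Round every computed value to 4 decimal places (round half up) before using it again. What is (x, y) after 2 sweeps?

Iteration 1:
  x = (4 - (-1)·2.0000) / (5) = 1.2000
  y = (4 - (-3.1)·2.0000) / (5.1) = 2.0000
Iteration 2:
  x = (4 - (-1)·2.0000) / (5) = 1.2000
  y = (4 - (-3.1)·1.2000) / (5.1) = 1.5137

(1.2000, 1.5137)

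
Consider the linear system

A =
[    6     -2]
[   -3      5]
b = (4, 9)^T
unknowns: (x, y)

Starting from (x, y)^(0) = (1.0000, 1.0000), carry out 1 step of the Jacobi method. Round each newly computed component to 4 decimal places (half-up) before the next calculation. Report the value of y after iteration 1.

2.4000

Iteration 1:
  x = (4 - (-2)·1.0000) / (6) = 1.0000
  y = (9 - (-3)·1.0000) / (5) = 2.4000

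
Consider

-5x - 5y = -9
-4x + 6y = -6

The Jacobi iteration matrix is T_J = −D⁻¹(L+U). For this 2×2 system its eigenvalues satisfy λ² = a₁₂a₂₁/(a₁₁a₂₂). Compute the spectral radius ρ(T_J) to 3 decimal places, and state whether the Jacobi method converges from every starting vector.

a₁₂a₂₁/(a₁₁a₂₂) = (-5)·(-4) / ((-5)·(6)) = -0.666667
ρ = √|-0.666667| = √0.666667 = 0.816
ρ < 1, so Jacobi converges

0.816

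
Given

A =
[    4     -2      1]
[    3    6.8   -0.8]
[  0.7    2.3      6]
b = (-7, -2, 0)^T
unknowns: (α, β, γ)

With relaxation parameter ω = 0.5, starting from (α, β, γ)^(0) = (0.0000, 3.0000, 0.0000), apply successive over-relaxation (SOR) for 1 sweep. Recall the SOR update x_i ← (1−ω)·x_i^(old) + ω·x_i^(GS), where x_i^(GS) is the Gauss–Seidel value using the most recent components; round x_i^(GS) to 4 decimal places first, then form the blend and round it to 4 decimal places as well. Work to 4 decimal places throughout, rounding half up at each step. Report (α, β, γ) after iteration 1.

(-0.1250, 1.3805, -0.2573)

Iteration 1:
  α: GS value = (-7 - (-2)·3.0000 - (1)·0.0000) / (4) = -0.2500;  α ← (1−ω)·0.0000 + ω·-0.2500 = -0.1250
  β: GS value = (-2 - (3)·-0.1250 - (-0.8)·0.0000) / (6.8) = -0.2390;  β ← (1−ω)·3.0000 + ω·-0.2390 = 1.3805
  γ: GS value = (0 - (0.7)·-0.1250 - (2.3)·1.3805) / (6) = -0.5146;  γ ← (1−ω)·0.0000 + ω·-0.5146 = -0.2573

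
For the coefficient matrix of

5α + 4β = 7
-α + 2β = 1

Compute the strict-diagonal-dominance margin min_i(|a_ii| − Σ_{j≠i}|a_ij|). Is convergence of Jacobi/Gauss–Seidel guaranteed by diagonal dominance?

1

row 1: |5| − (4) = 1
row 2: |2| − (1) = 1
minimum over rows = 1 → strictly diagonally dominant (convergence guaranteed)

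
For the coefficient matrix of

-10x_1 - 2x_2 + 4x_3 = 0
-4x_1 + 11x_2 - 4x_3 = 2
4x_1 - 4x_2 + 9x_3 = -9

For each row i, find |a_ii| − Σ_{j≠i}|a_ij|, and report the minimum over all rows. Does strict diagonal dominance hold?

row 1: |-10| − (2+4) = 4
row 2: |11| − (4+4) = 3
row 3: |9| − (4+4) = 1
minimum over rows = 1 → strictly diagonally dominant (convergence guaranteed)

1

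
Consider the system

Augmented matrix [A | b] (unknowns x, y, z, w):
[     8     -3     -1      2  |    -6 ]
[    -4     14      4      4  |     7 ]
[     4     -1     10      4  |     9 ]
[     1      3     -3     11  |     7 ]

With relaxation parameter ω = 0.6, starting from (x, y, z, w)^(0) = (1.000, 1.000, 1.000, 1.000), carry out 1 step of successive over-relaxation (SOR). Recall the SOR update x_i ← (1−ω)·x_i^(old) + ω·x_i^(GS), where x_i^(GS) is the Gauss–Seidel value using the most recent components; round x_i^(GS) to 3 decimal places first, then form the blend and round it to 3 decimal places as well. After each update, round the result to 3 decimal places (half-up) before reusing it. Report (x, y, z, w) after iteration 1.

Iteration 1:
  x: GS value = (-6 - (-3)·1.000 - (-1)·1.000 - (2)·1.000) / (8) = -0.500;  x ← (1−ω)·1.000 + ω·-0.500 = 0.100
  y: GS value = (7 - (-4)·0.100 - (4)·1.000 - (4)·1.000) / (14) = -0.043;  y ← (1−ω)·1.000 + ω·-0.043 = 0.374
  z: GS value = (9 - (4)·0.100 - (-1)·0.374 - (4)·1.000) / (10) = 0.497;  z ← (1−ω)·1.000 + ω·0.497 = 0.698
  w: GS value = (7 - (1)·0.100 - (3)·0.374 - (-3)·0.698) / (11) = 0.716;  w ← (1−ω)·1.000 + ω·0.716 = 0.830

(0.100, 0.374, 0.698, 0.830)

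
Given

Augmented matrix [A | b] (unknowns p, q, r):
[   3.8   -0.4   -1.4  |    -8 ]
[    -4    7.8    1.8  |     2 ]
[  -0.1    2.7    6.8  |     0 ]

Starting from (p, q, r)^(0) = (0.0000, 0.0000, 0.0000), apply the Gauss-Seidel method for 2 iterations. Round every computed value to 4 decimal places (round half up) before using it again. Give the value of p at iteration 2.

Iteration 1:
  p = (-8 - (-0.4)·0.0000 - (-1.4)·0.0000) / (3.8) = -2.1053
  q = (2 - (-4)·-2.1053 - (1.8)·0.0000) / (7.8) = -0.8232
  r = (0 - (-0.1)·-2.1053 - (2.7)·-0.8232) / (6.8) = 0.2959
Iteration 2:
  p = (-8 - (-0.4)·-0.8232 - (-1.4)·0.2959) / (3.8) = -2.0829
  q = (2 - (-4)·-2.0829 - (1.8)·0.2959) / (7.8) = -0.8800
  r = (0 - (-0.1)·-2.0829 - (2.7)·-0.8800) / (6.8) = 0.3188

-2.0829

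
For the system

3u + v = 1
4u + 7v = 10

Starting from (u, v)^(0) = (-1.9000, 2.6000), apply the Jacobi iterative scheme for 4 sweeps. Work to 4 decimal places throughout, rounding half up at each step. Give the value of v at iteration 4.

1.5682

Iteration 1:
  u = (1 - (1)·2.6000) / (3) = -0.5333
  v = (10 - (4)·-1.9000) / (7) = 2.5143
Iteration 2:
  u = (1 - (1)·2.5143) / (3) = -0.5048
  v = (10 - (4)·-0.5333) / (7) = 1.7333
Iteration 3:
  u = (1 - (1)·1.7333) / (3) = -0.2444
  v = (10 - (4)·-0.5048) / (7) = 1.7170
Iteration 4:
  u = (1 - (1)·1.7170) / (3) = -0.2390
  v = (10 - (4)·-0.2444) / (7) = 1.5682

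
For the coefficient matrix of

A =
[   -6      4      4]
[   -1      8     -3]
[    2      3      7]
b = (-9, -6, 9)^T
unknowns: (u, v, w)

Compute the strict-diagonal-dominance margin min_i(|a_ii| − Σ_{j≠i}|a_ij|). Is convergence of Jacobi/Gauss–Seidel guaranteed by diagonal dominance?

-2

row 1: |-6| − (4+4) = -2
row 2: |8| − (1+3) = 4
row 3: |7| − (2+3) = 2
minimum over rows = -2 → not strictly diagonally dominant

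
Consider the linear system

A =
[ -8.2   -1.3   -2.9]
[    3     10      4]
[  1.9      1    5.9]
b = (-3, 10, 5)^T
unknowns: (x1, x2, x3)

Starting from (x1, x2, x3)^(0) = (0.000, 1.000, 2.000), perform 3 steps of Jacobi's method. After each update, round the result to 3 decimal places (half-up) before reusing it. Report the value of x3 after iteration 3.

Iteration 1:
  x1 = (-3 - (-1.3)·1.000 - (-2.9)·2.000) / (-8.2) = -0.500
  x2 = (10 - (3)·0.000 - (4)·2.000) / (10) = 0.200
  x3 = (5 - (1.9)·0.000 - (1)·1.000) / (5.9) = 0.678
Iteration 2:
  x1 = (-3 - (-1.3)·0.200 - (-2.9)·0.678) / (-8.2) = 0.094
  x2 = (10 - (3)·-0.500 - (4)·0.678) / (10) = 0.879
  x3 = (5 - (1.9)·-0.500 - (1)·0.200) / (5.9) = 0.975
Iteration 3:
  x1 = (-3 - (-1.3)·0.879 - (-2.9)·0.975) / (-8.2) = -0.118
  x2 = (10 - (3)·0.094 - (4)·0.975) / (10) = 0.582
  x3 = (5 - (1.9)·0.094 - (1)·0.879) / (5.9) = 0.668

0.668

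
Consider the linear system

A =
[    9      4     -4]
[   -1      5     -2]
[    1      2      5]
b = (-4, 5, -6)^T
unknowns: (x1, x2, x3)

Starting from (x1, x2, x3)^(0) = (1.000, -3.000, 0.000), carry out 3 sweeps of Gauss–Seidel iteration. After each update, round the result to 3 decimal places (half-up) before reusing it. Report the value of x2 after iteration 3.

0.527

Iteration 1:
  x1 = (-4 - (4)·-3.000 - (-4)·0.000) / (9) = 0.889
  x2 = (5 - (-1)·0.889 - (-2)·0.000) / (5) = 1.178
  x3 = (-6 - (1)·0.889 - (2)·1.178) / (5) = -1.849
Iteration 2:
  x1 = (-4 - (4)·1.178 - (-4)·-1.849) / (9) = -1.790
  x2 = (5 - (-1)·-1.790 - (-2)·-1.849) / (5) = -0.098
  x3 = (-6 - (1)·-1.790 - (2)·-0.098) / (5) = -0.803
Iteration 3:
  x1 = (-4 - (4)·-0.098 - (-4)·-0.803) / (9) = -0.758
  x2 = (5 - (-1)·-0.758 - (-2)·-0.803) / (5) = 0.527
  x3 = (-6 - (1)·-0.758 - (2)·0.527) / (5) = -1.259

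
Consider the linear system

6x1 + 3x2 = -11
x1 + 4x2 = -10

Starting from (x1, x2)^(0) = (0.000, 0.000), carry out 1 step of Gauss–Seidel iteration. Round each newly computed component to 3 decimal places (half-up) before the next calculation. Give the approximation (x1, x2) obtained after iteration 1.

(-1.833, -2.042)

Iteration 1:
  x1 = (-11 - (3)·0.000) / (6) = -1.833
  x2 = (-10 - (1)·-1.833) / (4) = -2.042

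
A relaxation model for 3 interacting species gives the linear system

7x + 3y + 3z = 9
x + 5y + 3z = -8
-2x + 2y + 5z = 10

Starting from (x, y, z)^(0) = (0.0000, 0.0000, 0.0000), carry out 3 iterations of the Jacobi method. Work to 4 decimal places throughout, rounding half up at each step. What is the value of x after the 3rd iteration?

Iteration 1:
  x = (9 - (3)·0.0000 - (3)·0.0000) / (7) = 1.2857
  y = (-8 - (1)·0.0000 - (3)·0.0000) / (5) = -1.6000
  z = (10 - (-2)·0.0000 - (2)·0.0000) / (5) = 2.0000
Iteration 2:
  x = (9 - (3)·-1.6000 - (3)·2.0000) / (7) = 1.1143
  y = (-8 - (1)·1.2857 - (3)·2.0000) / (5) = -3.0571
  z = (10 - (-2)·1.2857 - (2)·-1.6000) / (5) = 3.1543
Iteration 3:
  x = (9 - (3)·-3.0571 - (3)·3.1543) / (7) = 1.2441
  y = (-8 - (1)·1.1143 - (3)·3.1543) / (5) = -3.7154
  z = (10 - (-2)·1.1143 - (2)·-3.0571) / (5) = 3.6686

1.2441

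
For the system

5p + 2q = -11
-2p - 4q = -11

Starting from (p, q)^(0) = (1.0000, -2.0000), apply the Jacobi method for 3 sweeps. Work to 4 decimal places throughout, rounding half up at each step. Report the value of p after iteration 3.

Iteration 1:
  p = (-11 - (2)·-2.0000) / (5) = -1.4000
  q = (-11 - (-2)·1.0000) / (-4) = 2.2500
Iteration 2:
  p = (-11 - (2)·2.2500) / (5) = -3.1000
  q = (-11 - (-2)·-1.4000) / (-4) = 3.4500
Iteration 3:
  p = (-11 - (2)·3.4500) / (5) = -3.5800
  q = (-11 - (-2)·-3.1000) / (-4) = 4.3000

-3.5800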